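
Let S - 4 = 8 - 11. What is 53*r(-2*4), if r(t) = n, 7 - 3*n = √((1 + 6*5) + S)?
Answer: 371/3 - 212*√2/3 ≈ 23.729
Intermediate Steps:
S = 1 (S = 4 + (8 - 11) = 4 - 3 = 1)
n = 7/3 - 4*√2/3 (n = 7/3 - √((1 + 6*5) + 1)/3 = 7/3 - √((1 + 30) + 1)/3 = 7/3 - √(31 + 1)/3 = 7/3 - 4*√2/3 ≈ 0.44772)
r(t) = 7/3 - 4*√2/3
53*r(-2*4) = 53*(7/3 - 4*√2/3) = 371/3 - 212*√2/3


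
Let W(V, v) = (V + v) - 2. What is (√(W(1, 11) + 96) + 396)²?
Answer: (396 + √106)² ≈ 1.6508e+5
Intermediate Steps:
W(V, v) = -2 + V + v
(√(W(1, 11) + 96) + 396)² = (√((-2 + 1 + 11) + 96) + 396)² = (√(10 + 96) + 396)² = (√106 + 396)² = (396 + √106)²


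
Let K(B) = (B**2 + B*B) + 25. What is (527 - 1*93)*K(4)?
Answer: 24738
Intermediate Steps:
K(B) = 25 + 2*B**2 (K(B) = (B**2 + B**2) + 25 = 2*B**2 + 25 = 25 + 2*B**2)
(527 - 1*93)*K(4) = (527 - 1*93)*(25 + 2*4**2) = (527 - 93)*(25 + 2*16) = 434*(25 + 32) = 434*57 = 24738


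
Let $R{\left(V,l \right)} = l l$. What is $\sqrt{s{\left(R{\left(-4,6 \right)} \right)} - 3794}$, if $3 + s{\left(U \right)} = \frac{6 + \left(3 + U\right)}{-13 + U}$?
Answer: $\frac{i \sqrt{2007578}}{23} \approx 61.604 i$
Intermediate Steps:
$R{\left(V,l \right)} = l^{2}$
$s{\left(U \right)} = -3 + \frac{9 + U}{-13 + U}$ ($s{\left(U \right)} = -3 + \frac{6 + \left(3 + U\right)}{-13 + U} = -3 + \frac{9 + U}{-13 + U}$)
$\sqrt{s{\left(R{\left(-4,6 \right)} \right)} - 3794} = \sqrt{\frac{2 \left(24 - 6^{2}\right)}{-13 + 6^{2}} - 3794} = \sqrt{\frac{2 \left(24 - 36\right)}{-13 + 36} - 3794} = \sqrt{\frac{2 \left(24 - 36\right)}{23} - 3794} = \sqrt{2 \cdot \frac{1}{23} \left(-12\right) - 3794} = \sqrt{- \frac{24}{23} - 3794} = \sqrt{- \frac{87286}{23}} = \frac{i \sqrt{2007578}}{23}$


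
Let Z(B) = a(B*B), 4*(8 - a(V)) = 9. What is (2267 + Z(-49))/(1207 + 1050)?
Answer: 9091/9028 ≈ 1.0070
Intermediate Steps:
a(V) = 23/4 (a(V) = 8 - ¼*9 = 8 - 9/4 = 23/4)
Z(B) = 23/4
(2267 + Z(-49))/(1207 + 1050) = (2267 + 23/4)/(1207 + 1050) = (9091/4)/2257 = (9091/4)*(1/2257) = 9091/9028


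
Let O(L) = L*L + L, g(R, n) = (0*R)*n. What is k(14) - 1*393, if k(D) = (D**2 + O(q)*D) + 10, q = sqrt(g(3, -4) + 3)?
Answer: -145 + 14*sqrt(3) ≈ -120.75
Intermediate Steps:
g(R, n) = 0 (g(R, n) = 0*n = 0)
q = sqrt(3) (q = sqrt(0 + 3) = sqrt(3) ≈ 1.7320)
O(L) = L + L**2 (O(L) = L**2 + L = L + L**2)
k(D) = 10 + D**2 + D*sqrt(3)*(1 + sqrt(3)) (k(D) = (D**2 + (sqrt(3)*(1 + sqrt(3)))*D) + 10 = (D**2 + D*sqrt(3)*(1 + sqrt(3))) + 10 = 10 + D**2 + D*sqrt(3)*(1 + sqrt(3)))
k(14) - 1*393 = (10 + 14**2 + 3*14 + 14*sqrt(3)) - 1*393 = (10 + 196 + 42 + 14*sqrt(3)) - 393 = (248 + 14*sqrt(3)) - 393 = -145 + 14*sqrt(3)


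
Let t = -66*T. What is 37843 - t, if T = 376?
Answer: 62659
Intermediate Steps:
t = -24816 (t = -66*376 = -24816)
37843 - t = 37843 - 1*(-24816) = 37843 + 24816 = 62659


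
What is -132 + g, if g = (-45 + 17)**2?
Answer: 652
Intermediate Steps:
g = 784 (g = (-28)**2 = 784)
-132 + g = -132 + 784 = 652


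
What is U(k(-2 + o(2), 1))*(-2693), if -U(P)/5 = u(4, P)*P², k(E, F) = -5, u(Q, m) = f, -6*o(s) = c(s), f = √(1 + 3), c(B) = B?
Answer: 673250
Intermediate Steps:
f = 2 (f = √4 = 2)
o(s) = -s/6
u(Q, m) = 2
U(P) = -10*P²
U(k(-2 + o(2), 1))*(-2693) = -10*(-5)²*(-2693) = -10*25*(-2693) = -250*(-2693) = 673250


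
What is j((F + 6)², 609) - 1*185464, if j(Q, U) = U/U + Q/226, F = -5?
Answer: -41914637/226 ≈ -1.8546e+5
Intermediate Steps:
j(Q, U) = 1 + Q/226 (j(Q, U) = 1 + Q*(1/226) = 1 + Q/226)
j((F + 6)², 609) - 1*185464 = (1 + (-5 + 6)²/226) - 1*185464 = (1 + (1/226)*1²) - 185464 = (1 + (1/226)*1) - 185464 = (1 + 1/226) - 185464 = 227/226 - 185464 = -41914637/226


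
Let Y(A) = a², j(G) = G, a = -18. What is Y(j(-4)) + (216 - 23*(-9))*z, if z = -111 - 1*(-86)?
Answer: -10251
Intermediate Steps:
z = -25 (z = -111 + 86 = -25)
Y(A) = 324 (Y(A) = (-18)² = 324)
Y(j(-4)) + (216 - 23*(-9))*z = 324 + (216 - 23*(-9))*(-25) = 324 + (216 + 207)*(-25) = 324 + 423*(-25) = 324 - 10575 = -10251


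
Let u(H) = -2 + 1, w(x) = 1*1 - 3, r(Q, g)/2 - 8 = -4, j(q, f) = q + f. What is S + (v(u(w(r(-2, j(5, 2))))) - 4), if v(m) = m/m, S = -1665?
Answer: -1668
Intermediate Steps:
j(q, f) = f + q
r(Q, g) = 8 (r(Q, g) = 16 + 2*(-4) = 16 - 8 = 8)
w(x) = -2 (w(x) = 1 - 3 = -2)
u(H) = -1
v(m) = 1
S + (v(u(w(r(-2, j(5, 2))))) - 4) = -1665 + (1 - 4) = -1665 - 3 = -1668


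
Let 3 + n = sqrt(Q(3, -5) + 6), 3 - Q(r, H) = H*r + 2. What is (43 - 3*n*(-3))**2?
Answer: 2038 + 288*sqrt(22) ≈ 3388.8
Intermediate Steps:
Q(r, H) = 1 - H*r (Q(r, H) = 3 - (H*r + 2) = 3 - (2 + H*r) = 3 + (-2 - H*r) = 1 - H*r)
n = -3 + sqrt(22) (n = -3 + sqrt((1 - 1*(-5)*3) + 6) = -3 + sqrt((1 + 15) + 6) = -3 + sqrt(16 + 6) = -3 + sqrt(22) ≈ 1.6904)
(43 - 3*n*(-3))**2 = (43 - 3*(-3 + sqrt(22))*(-3))**2 = (43 + (9 - 3*sqrt(22))*(-3))**2 = (43 + (-27 + 9*sqrt(22)))**2 = (16 + 9*sqrt(22))**2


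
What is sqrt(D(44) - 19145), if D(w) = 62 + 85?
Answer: I*sqrt(18998) ≈ 137.83*I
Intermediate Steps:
D(w) = 147
sqrt(D(44) - 19145) = sqrt(147 - 19145) = sqrt(-18998) = I*sqrt(18998)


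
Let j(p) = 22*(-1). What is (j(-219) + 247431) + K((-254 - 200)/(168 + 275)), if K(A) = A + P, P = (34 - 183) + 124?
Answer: 109590658/443 ≈ 2.4738e+5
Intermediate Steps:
P = -25 (P = -149 + 124 = -25)
j(p) = -22
K(A) = -25 + A (K(A) = A - 25 = -25 + A)
(j(-219) + 247431) + K((-254 - 200)/(168 + 275)) = (-22 + 247431) + (-25 + (-254 - 200)/(168 + 275)) = 247409 + (-25 - 454/443) = 247409 - 11529/443 = 109590658/443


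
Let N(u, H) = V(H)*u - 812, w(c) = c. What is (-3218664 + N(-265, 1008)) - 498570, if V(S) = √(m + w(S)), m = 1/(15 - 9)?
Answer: -3718046 - 265*√36294/6 ≈ -3.7265e+6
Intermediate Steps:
m = ⅙ (m = 1/6 = ⅙ ≈ 0.16667)
V(S) = √(⅙ + S)
N(u, H) = -812 + u*√(6 + 36*H)/6 (N(u, H) = (√(6 + 36*H)/6)*u - 812 = u*√(6 + 36*H)/6 - 812 = -812 + u*√(6 + 36*H)/6)
(-3218664 + N(-265, 1008)) - 498570 = (-3218664 + (-812 + (⅙)*(-265)*√(6 + 36*1008))) - 498570 = (-3218664 + (-812 + (⅙)*(-265)*√(6 + 36288))) - 498570 = (-3218664 + (-812 + (⅙)*(-265)*√36294)) - 498570 = (-3218664 + (-812 - 265*√36294/6)) - 498570 = (-3219476 - 265*√36294/6) - 498570 = -3718046 - 265*√36294/6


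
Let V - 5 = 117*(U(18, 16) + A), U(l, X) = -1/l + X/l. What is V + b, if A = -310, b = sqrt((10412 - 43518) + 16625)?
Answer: -72335/2 + I*sqrt(16481) ≈ -36168.0 + 128.38*I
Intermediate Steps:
b = I*sqrt(16481) (b = sqrt(-33106 + 16625) = sqrt(-16481) = I*sqrt(16481) ≈ 128.38*I)
V = -72335/2 (V = 5 + 117*((-1 + 16)/18 - 310) = 5 + 117*((1/18)*15 - 310) = 5 + 117*(5/6 - 310) = 5 + 117*(-1855/6) = 5 - 72345/2 = -72335/2 ≈ -36168.)
V + b = -72335/2 + I*sqrt(16481)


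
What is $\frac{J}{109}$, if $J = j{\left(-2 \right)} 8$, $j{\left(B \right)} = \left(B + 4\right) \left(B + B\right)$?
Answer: $- \frac{64}{109} \approx -0.58716$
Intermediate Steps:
$j{\left(B \right)} = 2 B \left(4 + B\right)$ ($j{\left(B \right)} = \left(4 + B\right) 2 B = 2 B \left(4 + B\right)$)
$J = -64$ ($J = 2 \left(-2\right) \left(4 - 2\right) 8 = 2 \left(-2\right) 2 \cdot 8 = \left(-8\right) 8 = -64$)
$\frac{J}{109} = - \frac{64}{109}$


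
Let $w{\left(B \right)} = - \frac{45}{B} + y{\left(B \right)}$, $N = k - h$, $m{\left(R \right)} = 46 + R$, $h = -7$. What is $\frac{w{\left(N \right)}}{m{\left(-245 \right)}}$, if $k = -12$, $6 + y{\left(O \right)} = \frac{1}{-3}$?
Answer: $- \frac{8}{597} \approx -0.0134$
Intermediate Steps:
$y{\left(O \right)} = - \frac{19}{3}$ ($y{\left(O \right)} = -6 + \frac{1}{-3} = -6 - \frac{1}{3} = - \frac{19}{3}$)
$N = -5$ ($N = -12 - -7 = -12 + 7 = -5$)
$w{\left(B \right)} = - \frac{19}{3} - \frac{45}{B}$ ($w{\left(B \right)} = - \frac{45}{B} - \frac{19}{3} = - \frac{19}{3} - \frac{45}{B}$)
$\frac{w{\left(N \right)}}{m{\left(-245 \right)}} = \frac{- \frac{19}{3} - \frac{45}{-5}}{46 - 245} = \frac{- \frac{19}{3} - -9}{-199} = \left(- \frac{19}{3} + 9\right) \left(- \frac{1}{199}\right) = \frac{8}{3} \left(- \frac{1}{199}\right) = - \frac{8}{597}$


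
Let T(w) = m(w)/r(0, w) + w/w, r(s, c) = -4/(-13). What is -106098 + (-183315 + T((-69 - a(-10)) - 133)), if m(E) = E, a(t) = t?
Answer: -290036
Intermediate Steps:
r(s, c) = 4/13 (r(s, c) = -4*(-1/13) = 4/13)
T(w) = 1 + 13*w/4 (T(w) = w/(4/13) + w/w = w*(13/4) + 1 = 13*w/4 + 1 = 1 + 13*w/4)
-106098 + (-183315 + T((-69 - a(-10)) - 133)) = -106098 + (-183315 + (1 + 13*((-69 - 1*(-10)) - 133)/4)) = -106098 + (-183315 + (1 + 13*((-69 + 10) - 133)/4)) = -106098 + (-183315 + (1 + 13*(-59 - 133)/4)) = -106098 + (-183315 + (1 + (13/4)*(-192))) = -106098 + (-183315 + (1 - 624)) = -106098 + (-183315 - 623) = -106098 - 183938 = -290036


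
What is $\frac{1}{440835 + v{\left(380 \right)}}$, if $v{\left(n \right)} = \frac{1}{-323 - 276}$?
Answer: $\frac{599}{264060164} \approx 2.2684 \cdot 10^{-6}$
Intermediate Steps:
$v{\left(n \right)} = - \frac{1}{599}$ ($v{\left(n \right)} = \frac{1}{-599} = - \frac{1}{599}$)
$\frac{1}{440835 + v{\left(380 \right)}} = \frac{1}{440835 - \frac{1}{599}} = \frac{1}{\frac{264060164}{599}} = \frac{599}{264060164}$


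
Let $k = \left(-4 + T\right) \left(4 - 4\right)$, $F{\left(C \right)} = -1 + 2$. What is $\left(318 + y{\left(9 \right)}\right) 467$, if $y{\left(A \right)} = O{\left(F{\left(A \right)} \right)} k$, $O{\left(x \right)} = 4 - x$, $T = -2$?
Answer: $148506$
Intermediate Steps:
$F{\left(C \right)} = 1$
$k = 0$ ($k = \left(-4 - 2\right) \left(4 - 4\right) = \left(-6\right) 0 = 0$)
$y{\left(A \right)} = 0$ ($y{\left(A \right)} = \left(4 - 1\right) 0 = 3 \cdot 0 = 0$)
$\left(318 + y{\left(9 \right)}\right) 467 = \left(318 + 0\right) 467 = 318 \cdot 467 = 148506$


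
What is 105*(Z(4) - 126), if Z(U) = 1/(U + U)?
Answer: -105735/8 ≈ -13217.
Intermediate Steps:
Z(U) = 1/(2*U)
105*(Z(4) - 126) = 105*((1/2)/4 - 126) = 105*((1/2)*(1/4) - 126) = 105*(1/8 - 126) = 105*(-1007/8) = -105735/8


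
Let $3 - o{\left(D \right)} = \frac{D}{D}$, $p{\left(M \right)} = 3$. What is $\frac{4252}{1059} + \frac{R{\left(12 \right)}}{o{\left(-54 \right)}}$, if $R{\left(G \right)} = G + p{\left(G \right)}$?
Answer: $\frac{24389}{2118} \approx 11.515$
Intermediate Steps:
$o{\left(D \right)} = 2$ ($o{\left(D \right)} = 3 - \frac{D}{D} = 3 - 1 = 2$)
$R{\left(G \right)} = 3 + G$ ($R{\left(G \right)} = G + 3 = 3 + G$)
$\frac{4252}{1059} + \frac{R{\left(12 \right)}}{o{\left(-54 \right)}} = \frac{4252}{1059} + \frac{3 + 12}{2} = 4252 \cdot \frac{1}{1059} + 15 \cdot \frac{1}{2} = \frac{4252}{1059} + \frac{15}{2} = \frac{24389}{2118}$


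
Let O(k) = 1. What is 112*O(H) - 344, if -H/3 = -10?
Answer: -232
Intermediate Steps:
H = 30 (H = -3*(-10) = 30)
112*O(H) - 344 = 112*1 - 344 = 112 - 344 = -232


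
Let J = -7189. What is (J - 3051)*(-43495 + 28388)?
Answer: 154695680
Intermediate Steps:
(J - 3051)*(-43495 + 28388) = (-7189 - 3051)*(-43495 + 28388) = -10240*(-15107) = 154695680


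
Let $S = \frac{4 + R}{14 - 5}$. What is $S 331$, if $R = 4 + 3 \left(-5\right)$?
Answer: $- \frac{2317}{9} \approx -257.44$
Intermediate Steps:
$R = -11$ ($R = 4 - 15 = -11$)
$S = - \frac{7}{9}$ ($S = \frac{4 - 11}{14 - 5} = - \frac{7}{9} \approx -0.77778$)
$S 331 = \left(- \frac{7}{9}\right) 331 = - \frac{2317}{9}$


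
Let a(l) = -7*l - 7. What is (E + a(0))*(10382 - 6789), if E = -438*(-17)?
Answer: 26728327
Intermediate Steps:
a(l) = -7 - 7*l
E = 7446
(E + a(0))*(10382 - 6789) = (7446 + (-7 - 7*0))*(10382 - 6789) = (7446 + (-7 + 0))*3593 = (7446 - 7)*3593 = 7439*3593 = 26728327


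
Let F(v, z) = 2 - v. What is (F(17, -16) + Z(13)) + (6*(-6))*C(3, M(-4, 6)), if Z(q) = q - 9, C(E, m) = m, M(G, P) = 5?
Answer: -191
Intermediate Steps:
Z(q) = -9 + q
(F(17, -16) + Z(13)) + (6*(-6))*C(3, M(-4, 6)) = ((2 - 1*17) + (-9 + 13)) + (6*(-6))*5 = ((2 - 17) + 4) - 36*5 = (-15 + 4) - 180 = -11 - 180 = -191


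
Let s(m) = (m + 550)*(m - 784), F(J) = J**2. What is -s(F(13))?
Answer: 442185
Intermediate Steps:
s(m) = (-784 + m)*(550 + m) (s(m) = (550 + m)*(-784 + m) = (-784 + m)*(550 + m))
-s(F(13)) = -(-431200 + (13**2)**2 - 234*13**2) = -(-431200 + 169**2 - 234*169) = -(-431200 + 28561 - 39546) = -1*(-442185) = 442185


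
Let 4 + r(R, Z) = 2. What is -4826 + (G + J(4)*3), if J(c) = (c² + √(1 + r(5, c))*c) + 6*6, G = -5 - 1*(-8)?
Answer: -4667 + 12*I ≈ -4667.0 + 12.0*I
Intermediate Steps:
r(R, Z) = -2 (r(R, Z) = -4 + 2 = -2)
G = 3 (G = -5 + 8 = 3)
J(c) = 36 + c² + I*c (J(c) = (c² + √(1 - 2)*c) + 6*6 = (c² + √(-1)*c) + 36 = (c² + I*c) + 36 = 36 + c² + I*c)
-4826 + (G + J(4)*3) = -4826 + (3 + (36 + 4² + I*4)*3) = -4826 + (3 + (36 + 16 + 4*I)*3) = -4826 + (3 + (52 + 4*I)*3) = -4826 + (3 + (156 + 12*I)) = -4826 + (159 + 12*I) = -4667 + 12*I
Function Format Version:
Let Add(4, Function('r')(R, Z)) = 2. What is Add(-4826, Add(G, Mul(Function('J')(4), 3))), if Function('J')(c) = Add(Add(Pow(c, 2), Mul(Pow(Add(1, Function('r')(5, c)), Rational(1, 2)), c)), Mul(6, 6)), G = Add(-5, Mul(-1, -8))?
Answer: Add(-4667, Mul(12, I)) ≈ Add(-4667.0, Mul(12.000, I))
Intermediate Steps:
Function('r')(R, Z) = -2 (Function('r')(R, Z) = Add(-4, 2) = -2)
G = 3 (G = Add(-5, 8) = 3)
Function('J')(c) = Add(36, Pow(c, 2), Mul(I, c)) (Function('J')(c) = Add(Add(Pow(c, 2), Mul(Pow(Add(1, -2), Rational(1, 2)), c)), Mul(6, 6)) = Add(Add(Pow(c, 2), Mul(Pow(-1, Rational(1, 2)), c)), 36) = Add(Add(Pow(c, 2), Mul(I, c)), 36) = Add(36, Pow(c, 2), Mul(I, c)))
Add(-4826, Add(G, Mul(Function('J')(4), 3))) = Add(-4826, Add(3, Mul(Add(36, Pow(4, 2), Mul(I, 4)), 3))) = Add(-4826, Add(3, Mul(Add(36, 16, Mul(4, I)), 3))) = Add(-4826, Add(3, Mul(Add(52, Mul(4, I)), 3))) = Add(-4826, Add(3, Add(156, Mul(12, I)))) = Add(-4826, Add(159, Mul(12, I))) = Add(-4667, Mul(12, I))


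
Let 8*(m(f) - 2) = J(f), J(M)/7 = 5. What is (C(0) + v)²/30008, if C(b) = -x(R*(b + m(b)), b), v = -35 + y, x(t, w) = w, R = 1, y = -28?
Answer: 3969/30008 ≈ 0.13226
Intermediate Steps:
J(M) = 35 (J(M) = 7*5 = 35)
m(f) = 51/8 (m(f) = 2 + (⅛)*35 = 2 + 35/8 = 51/8)
v = -63 (v = -35 - 28 = -63)
C(b) = -b
(C(0) + v)²/30008 = (-1*0 - 63)²/30008 = (0 - 63)²*(1/30008) = (-63)²*(1/30008) = 3969*(1/30008) = 3969/30008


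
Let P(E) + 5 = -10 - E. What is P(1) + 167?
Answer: 151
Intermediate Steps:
P(E) = -15 - E (P(E) = -5 + (-10 - E) = -15 - E)
P(1) + 167 = (-15 - 1*1) + 167 = (-15 - 1) + 167 = -16 + 167 = 151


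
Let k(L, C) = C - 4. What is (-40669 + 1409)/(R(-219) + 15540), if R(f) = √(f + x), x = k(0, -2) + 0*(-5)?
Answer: -8134672/3219891 + 7852*I/3219891 ≈ -2.5264 + 0.0024386*I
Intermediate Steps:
k(L, C) = -4 + C
x = -6 (x = (-4 - 2) + 0*(-5) = -6 + 0 = -6)
R(f) = √(-6 + f) (R(f) = √(f - 6) = √(-6 + f))
(-40669 + 1409)/(R(-219) + 15540) = (-40669 + 1409)/(√(-6 - 219) + 15540) = -39260/(√(-225) + 15540) = -39260/(15*I + 15540) = -39260*(15540 - 15*I)/241491825 = -7852*(15540 - 15*I)/48298365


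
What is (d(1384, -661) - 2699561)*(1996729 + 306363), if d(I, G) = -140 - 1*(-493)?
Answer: -6216524351136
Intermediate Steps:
d(I, G) = 353 (d(I, G) = -140 + 493 = 353)
(d(1384, -661) - 2699561)*(1996729 + 306363) = (353 - 2699561)*(1996729 + 306363) = -2699208*2303092 = -6216524351136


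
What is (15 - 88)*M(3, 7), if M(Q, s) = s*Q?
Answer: -1533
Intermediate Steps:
M(Q, s) = Q*s
(15 - 88)*M(3, 7) = (15 - 88)*(3*7) = -73*21 = -1533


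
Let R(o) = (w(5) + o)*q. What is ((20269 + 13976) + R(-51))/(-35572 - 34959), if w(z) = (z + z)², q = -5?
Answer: -34000/70531 ≈ -0.48206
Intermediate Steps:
w(z) = 4*z² (w(z) = (2*z)² = 4*z²)
R(o) = -500 - 5*o (R(o) = (4*5² + o)*(-5) = (4*25 + o)*(-5) = (100 + o)*(-5) = -500 - 5*o)
((20269 + 13976) + R(-51))/(-35572 - 34959) = ((20269 + 13976) + (-500 - 5*(-51)))/(-35572 - 34959) = (34245 + (-500 + 255))/(-70531) = (34245 - 245)*(-1/70531) = 34000*(-1/70531) = -34000/70531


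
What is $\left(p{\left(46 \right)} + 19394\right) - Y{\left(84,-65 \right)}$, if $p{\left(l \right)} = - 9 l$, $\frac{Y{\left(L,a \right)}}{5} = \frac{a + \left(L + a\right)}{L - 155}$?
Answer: $\frac{1347350}{71} \approx 18977.0$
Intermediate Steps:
$Y{\left(L,a \right)} = \frac{5 \left(L + 2 a\right)}{-155 + L}$ ($Y{\left(L,a \right)} = 5 \frac{a + \left(L + a\right)}{L - 155} = 5 \frac{L + 2 a}{-155 + L} = \frac{5 \left(L + 2 a\right)}{-155 + L}$)
$\left(p{\left(46 \right)} + 19394\right) - Y{\left(84,-65 \right)} = \left(\left(-9\right) 46 + 19394\right) - \frac{5 \left(84 + 2 \left(-65\right)\right)}{-155 + 84} = \left(-414 + 19394\right) - \frac{5 \left(84 - 130\right)}{-71} = 18980 - 5 \left(- \frac{1}{71}\right) \left(-46\right) = 18980 - \frac{230}{71} = \frac{1347350}{71}$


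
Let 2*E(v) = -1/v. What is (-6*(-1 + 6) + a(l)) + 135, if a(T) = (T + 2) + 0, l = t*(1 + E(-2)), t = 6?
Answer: 229/2 ≈ 114.50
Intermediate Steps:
E(v) = -1/(2*v) (E(v) = (-1/v)/2 = -1/(2*v))
l = 15/2 (l = 6*(1 - ½/(-2)) = 6*(1 - ½*(-½)) = 6*(1 + ¼) = 6*(5/4) = 15/2 ≈ 7.5000)
a(T) = 2 + T (a(T) = (2 + T) + 0 = 2 + T)
(-6*(-1 + 6) + a(l)) + 135 = (-6*(-1 + 6) + (2 + 15/2)) + 135 = (-6*5 + 19/2) + 135 = (-30 + 19/2) + 135 = -41/2 + 135 = 229/2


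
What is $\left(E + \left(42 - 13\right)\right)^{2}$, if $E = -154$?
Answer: $15625$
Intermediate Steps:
$\left(E + \left(42 - 13\right)\right)^{2} = \left(-154 + \left(42 - 13\right)\right)^{2} = \left(-154 + 29\right)^{2} = \left(-125\right)^{2} = 15625$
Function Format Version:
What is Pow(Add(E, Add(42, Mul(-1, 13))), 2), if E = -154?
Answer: 15625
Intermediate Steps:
Pow(Add(E, Add(42, Mul(-1, 13))), 2) = Pow(Add(-154, Add(42, Mul(-1, 13))), 2) = Pow(Add(-154, Add(42, -13)), 2) = Pow(Add(-154, 29), 2) = Pow(-125, 2) = 15625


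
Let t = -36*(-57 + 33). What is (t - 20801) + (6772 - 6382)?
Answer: -19547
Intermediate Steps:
t = 864 (t = -36*(-24) = 864)
(t - 20801) + (6772 - 6382) = (864 - 20801) + (6772 - 6382) = -19937 + 390 = -19547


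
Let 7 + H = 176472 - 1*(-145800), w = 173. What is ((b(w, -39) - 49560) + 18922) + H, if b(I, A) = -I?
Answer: 291454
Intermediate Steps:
H = 322265 (H = -7 + (176472 - 1*(-145800)) = -7 + (176472 + 145800) = -7 + 322272 = 322265)
((b(w, -39) - 49560) + 18922) + H = ((-1*173 - 49560) + 18922) + 322265 = ((-173 - 49560) + 18922) + 322265 = (-49733 + 18922) + 322265 = -30811 + 322265 = 291454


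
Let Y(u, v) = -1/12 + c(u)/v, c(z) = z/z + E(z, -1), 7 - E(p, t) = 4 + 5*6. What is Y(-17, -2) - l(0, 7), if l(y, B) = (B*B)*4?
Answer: -2197/12 ≈ -183.08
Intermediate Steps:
E(p, t) = -27 (E(p, t) = 7 - (4 + 5*6) = 7 - (4 + 30) = 7 - 1*34 = 7 - 34 = -27)
l(y, B) = 4*B**2 (l(y, B) = B**2*4 = 4*B**2)
c(z) = -26 (c(z) = z/z - 27 = 1 - 27 = -26)
Y(u, v) = -1/12 - 26/v
Y(-17, -2) - l(0, 7) = (1/12)*(-312 - 1*(-2))/(-2) - 4*7**2 = (1/12)*(-1/2)*(-312 + 2) - 4*49 = (1/12)*(-1/2)*(-310) - 1*196 = 155/12 - 196 = -2197/12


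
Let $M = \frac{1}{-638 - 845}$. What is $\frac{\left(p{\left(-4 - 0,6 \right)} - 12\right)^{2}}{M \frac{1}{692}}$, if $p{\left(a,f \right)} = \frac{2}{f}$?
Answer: $- \frac{1257139100}{9} \approx -1.3968 \cdot 10^{8}$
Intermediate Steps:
$M = - \frac{1}{1483}$ ($M = \frac{1}{-1483} = - \frac{1}{1483} \approx -0.00067431$)
$\frac{\left(p{\left(-4 - 0,6 \right)} - 12\right)^{2}}{M \frac{1}{692}} = \frac{\left(\frac{2}{6} - 12\right)^{2}}{\left(- \frac{1}{1483}\right) \frac{1}{692}} = \frac{\left(2 \cdot \frac{1}{6} - 12\right)^{2}}{\left(- \frac{1}{1483}\right) \frac{1}{692}} = \frac{\left(\frac{1}{3} - 12\right)^{2}}{- \frac{1}{1026236}} = \left(- \frac{35}{3}\right)^{2} \left(-1026236\right) = \frac{1225}{9} \left(-1026236\right) = - \frac{1257139100}{9}$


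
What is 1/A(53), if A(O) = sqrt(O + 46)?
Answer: sqrt(11)/33 ≈ 0.10050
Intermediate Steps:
A(O) = sqrt(46 + O)
1/A(53) = 1/(sqrt(46 + 53)) = 1/(sqrt(99)) = 1/(3*sqrt(11)) = sqrt(11)/33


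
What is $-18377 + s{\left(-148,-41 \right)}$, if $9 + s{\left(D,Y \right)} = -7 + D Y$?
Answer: $-12325$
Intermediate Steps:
$s{\left(D,Y \right)} = -16 + D Y$ ($s{\left(D,Y \right)} = -9 + \left(-7 + D Y\right) = -16 + D Y$)
$-18377 + s{\left(-148,-41 \right)} = -18377 - -6052 = -18377 + \left(-16 + 6068\right) = -18377 + 6052 = -12325$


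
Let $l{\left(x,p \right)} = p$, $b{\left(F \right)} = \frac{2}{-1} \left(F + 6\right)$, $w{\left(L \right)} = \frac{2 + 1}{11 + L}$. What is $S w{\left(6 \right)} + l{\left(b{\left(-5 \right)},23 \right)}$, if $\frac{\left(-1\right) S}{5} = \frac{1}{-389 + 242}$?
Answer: $\frac{19164}{833} \approx 23.006$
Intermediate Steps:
$w{\left(L \right)} = \frac{3}{11 + L}$
$b{\left(F \right)} = -12 - 2 F$ ($b{\left(F \right)} = 2 \left(-1\right) \left(6 + F\right) = - 2 \left(6 + F\right) = -12 - 2 F$)
$S = \frac{5}{147}$ ($S = - \frac{5}{-389 + 242} = - \frac{5}{-147} = \left(-5\right) \left(- \frac{1}{147}\right) = \frac{5}{147} \approx 0.034014$)
$S w{\left(6 \right)} + l{\left(b{\left(-5 \right)},23 \right)} = \frac{5 \frac{3}{11 + 6}}{147} + 23 = \frac{5 \cdot \frac{3}{17}}{147} + 23 = \frac{5 \cdot 3 \cdot \frac{1}{17}}{147} + 23 = \frac{5}{147} \cdot \frac{3}{17} + 23 = \frac{5}{833} + 23 = \frac{19164}{833}$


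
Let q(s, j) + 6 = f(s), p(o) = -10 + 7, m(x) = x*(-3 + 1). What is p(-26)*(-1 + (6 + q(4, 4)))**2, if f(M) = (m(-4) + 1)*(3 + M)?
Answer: -11532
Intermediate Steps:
m(x) = -2*x (m(x) = x*(-2) = -2*x)
p(o) = -3
f(M) = 27 + 9*M (f(M) = (-2*(-4) + 1)*(3 + M) = (8 + 1)*(3 + M) = 9*(3 + M) = 27 + 9*M)
q(s, j) = 21 + 9*s (q(s, j) = -6 + (27 + 9*s) = 21 + 9*s)
p(-26)*(-1 + (6 + q(4, 4)))**2 = -3*(-1 + (6 + (21 + 9*4)))**2 = -3*(-1 + (6 + (21 + 36)))**2 = -3*(-1 + (6 + 57))**2 = -3*(-1 + 63)**2 = -3*62**2 = -3*3844 = -11532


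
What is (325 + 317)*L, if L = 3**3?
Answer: 17334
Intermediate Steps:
L = 27
(325 + 317)*L = (325 + 317)*27 = 642*27 = 17334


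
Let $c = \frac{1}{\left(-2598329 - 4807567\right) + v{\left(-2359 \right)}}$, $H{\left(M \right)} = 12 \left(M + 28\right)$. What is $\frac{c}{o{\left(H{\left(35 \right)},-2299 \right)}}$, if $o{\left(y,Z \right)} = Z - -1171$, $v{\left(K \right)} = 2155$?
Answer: $\frac{1}{8351419848} \approx 1.1974 \cdot 10^{-10}$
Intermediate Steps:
$H{\left(M \right)} = 336 + 12 M$ ($H{\left(M \right)} = 12 \left(28 + M\right) = 336 + 12 M$)
$o{\left(y,Z \right)} = 1171 + Z$ ($o{\left(y,Z \right)} = Z + 1171 = 1171 + Z$)
$c = - \frac{1}{7403741}$ ($c = \frac{1}{\left(-2598329 - 4807567\right) + 2155} = \frac{1}{-7405896 + 2155} = \frac{1}{-7403741} = - \frac{1}{7403741} \approx -1.3507 \cdot 10^{-7}$)
$\frac{c}{o{\left(H{\left(35 \right)},-2299 \right)}} = - \frac{1}{7403741 \left(1171 - 2299\right)} = - \frac{1}{7403741 \left(-1128\right)} = \left(- \frac{1}{7403741}\right) \left(- \frac{1}{1128}\right) = \frac{1}{8351419848}$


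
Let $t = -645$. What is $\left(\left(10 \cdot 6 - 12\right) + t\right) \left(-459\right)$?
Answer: $274023$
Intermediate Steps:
$\left(\left(10 \cdot 6 - 12\right) + t\right) \left(-459\right) = \left(\left(10 \cdot 6 - 12\right) - 645\right) \left(-459\right) = \left(\left(60 - 12\right) - 645\right) \left(-459\right) = \left(48 - 645\right) \left(-459\right) = \left(-597\right) \left(-459\right) = 274023$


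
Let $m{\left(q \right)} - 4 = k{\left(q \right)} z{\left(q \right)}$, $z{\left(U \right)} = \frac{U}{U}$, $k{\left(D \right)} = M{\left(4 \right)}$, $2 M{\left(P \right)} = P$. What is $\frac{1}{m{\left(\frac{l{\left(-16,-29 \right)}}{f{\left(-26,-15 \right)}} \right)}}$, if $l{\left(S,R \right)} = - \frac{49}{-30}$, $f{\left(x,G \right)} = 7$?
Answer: $\frac{1}{6} \approx 0.16667$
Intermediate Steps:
$M{\left(P \right)} = \frac{P}{2}$
$l{\left(S,R \right)} = \frac{49}{30}$ ($l{\left(S,R \right)} = \left(-49\right) \left(- \frac{1}{30}\right) = \frac{49}{30}$)
$k{\left(D \right)} = 2$ ($k{\left(D \right)} = \frac{1}{2} \cdot 4 = 2$)
$z{\left(U \right)} = 1$
$m{\left(q \right)} = 6$ ($m{\left(q \right)} = 4 + 2 \cdot 1 = 4 + 2 = 6$)
$\frac{1}{m{\left(\frac{l{\left(-16,-29 \right)}}{f{\left(-26,-15 \right)}} \right)}} = \frac{1}{6}$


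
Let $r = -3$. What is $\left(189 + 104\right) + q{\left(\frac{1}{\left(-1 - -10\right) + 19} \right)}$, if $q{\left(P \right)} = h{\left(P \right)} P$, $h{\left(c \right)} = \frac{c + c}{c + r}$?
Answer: $\frac{340465}{1162} \approx 293.0$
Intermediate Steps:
$h{\left(c \right)} = \frac{2 c}{-3 + c}$ ($h{\left(c \right)} = \frac{c + c}{c - 3} = \frac{2 c}{-3 + c}$)
$q{\left(P \right)} = \frac{2 P^{2}}{-3 + P}$ ($q{\left(P \right)} = \frac{2 P}{-3 + P} P = \frac{2 P^{2}}{-3 + P}$)
$\left(189 + 104\right) + q{\left(\frac{1}{\left(-1 - -10\right) + 19} \right)} = \left(189 + 104\right) + \frac{2 \left(\frac{1}{\left(-1 - -10\right) + 19}\right)^{2}}{-3 + \frac{1}{\left(-1 - -10\right) + 19}} = 293 + \frac{2 \left(\frac{1}{\left(-1 + 10\right) + 19}\right)^{2}}{-3 + \frac{1}{\left(-1 + 10\right) + 19}} = 293 + \frac{2 \left(\frac{1}{9 + 19}\right)^{2}}{-3 + \frac{1}{9 + 19}} = 293 + \frac{2 \left(\frac{1}{28}\right)^{2}}{-3 + \frac{1}{28}} = 293 + \frac{2}{784 \left(-3 + \frac{1}{28}\right)} = 293 + 2 \cdot \frac{1}{784} \frac{1}{- \frac{83}{28}} = 293 + 2 \cdot \frac{1}{784} \left(- \frac{28}{83}\right) = 293 - \frac{1}{1162} = \frac{340465}{1162}$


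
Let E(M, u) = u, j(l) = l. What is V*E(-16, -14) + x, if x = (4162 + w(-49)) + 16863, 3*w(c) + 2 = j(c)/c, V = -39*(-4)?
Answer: 56522/3 ≈ 18841.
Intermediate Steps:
V = 156
w(c) = -⅓ (w(c) = -⅔ + (c/c)/3 = -⅔ + (⅓)*1 = -⅔ + ⅓ = -⅓)
x = 63074/3 (x = (4162 - ⅓) + 16863 = 12485/3 + 16863 = 63074/3 ≈ 21025.)
V*E(-16, -14) + x = 156*(-14) + 63074/3 = -2184 + 63074/3 = 56522/3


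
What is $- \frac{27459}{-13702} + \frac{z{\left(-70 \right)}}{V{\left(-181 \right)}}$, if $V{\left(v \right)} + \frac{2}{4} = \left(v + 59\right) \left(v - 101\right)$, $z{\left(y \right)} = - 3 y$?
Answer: $\frac{1895126253}{942793514} \approx 2.0101$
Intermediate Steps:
$V{\left(v \right)} = - \frac{1}{2} + \left(-101 + v\right) \left(59 + v\right)$ ($V{\left(v \right)} = - \frac{1}{2} + \left(v + 59\right) \left(v - 101\right) = - \frac{1}{2} + \left(59 + v\right) \left(-101 + v\right) = - \frac{1}{2} + \left(-101 + v\right) \left(59 + v\right)$)
$- \frac{27459}{-13702} + \frac{z{\left(-70 \right)}}{V{\left(-181 \right)}} = - \frac{27459}{-13702} + \frac{\left(-3\right) \left(-70\right)}{- \frac{11919}{2} + \left(-181\right)^{2} - -7602} = \left(-27459\right) \left(- \frac{1}{13702}\right) + \frac{210}{- \frac{11919}{2} + 32761 + 7602} = \frac{27459}{13702} + \frac{210}{\frac{68807}{2}} = \frac{27459}{13702} + 210 \cdot \frac{2}{68807} = \frac{27459}{13702} + \frac{420}{68807} = \frac{1895126253}{942793514}$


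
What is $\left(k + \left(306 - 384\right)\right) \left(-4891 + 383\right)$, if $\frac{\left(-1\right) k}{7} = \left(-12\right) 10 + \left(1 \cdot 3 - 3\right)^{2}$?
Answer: $-3435096$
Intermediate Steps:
$k = 840$ ($k = - 7 \left(\left(-12\right) 10 + \left(1 \cdot 3 - 3\right)^{2}\right) = - 7 \left(-120 + \left(3 - 3\right)^{2}\right) = - 7 \left(-120 + 0^{2}\right) = - 7 \left(-120 + 0\right) = \left(-7\right) \left(-120\right) = 840$)
$\left(k + \left(306 - 384\right)\right) \left(-4891 + 383\right) = \left(840 + \left(306 - 384\right)\right) \left(-4891 + 383\right) = \left(840 + \left(306 - 384\right)\right) \left(-4508\right) = \left(840 - 78\right) \left(-4508\right) = 762 \left(-4508\right) = -3435096$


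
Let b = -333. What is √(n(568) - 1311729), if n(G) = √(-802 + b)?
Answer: √(-1311729 + I*√1135) ≈ 0.01 + 1145.3*I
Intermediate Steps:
n(G) = I*√1135 (n(G) = √(-802 - 333) = √(-1135) = I*√1135)
√(n(568) - 1311729) = √(I*√1135 - 1311729) = √(-1311729 + I*√1135)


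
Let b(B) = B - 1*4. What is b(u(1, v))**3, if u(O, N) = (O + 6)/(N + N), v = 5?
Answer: -35937/1000 ≈ -35.937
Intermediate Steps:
u(O, N) = (6 + O)/(2*N) (u(O, N) = (6 + O)/((2*N)) = (6 + O)*(1/(2*N)) = (6 + O)/(2*N))
b(B) = -4 + B (b(B) = B - 4 = -4 + B)
b(u(1, v))**3 = (-4 + (1/2)*(6 + 1)/5)**3 = (-4 + (1/2)*(1/5)*7)**3 = (-4 + 7/10)**3 = (-33/10)**3 = -35937/1000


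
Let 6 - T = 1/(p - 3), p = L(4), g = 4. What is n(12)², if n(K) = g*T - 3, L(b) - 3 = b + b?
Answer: 1681/4 ≈ 420.25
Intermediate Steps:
L(b) = 3 + 2*b (L(b) = 3 + (b + b) = 3 + 2*b)
p = 11 (p = 3 + 2*4 = 3 + 8 = 11)
T = 47/8 (T = 6 - 1/(11 - 3) = 6 - 1/8 = 6 - 1*⅛ = 6 - ⅛ = 47/8 ≈ 5.8750)
n(K) = 41/2 (n(K) = 4*(47/8) - 3 = 47/2 - 3 = 41/2)
n(12)² = (41/2)² = 1681/4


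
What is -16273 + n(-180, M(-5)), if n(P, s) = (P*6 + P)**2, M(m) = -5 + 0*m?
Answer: 1571327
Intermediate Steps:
M(m) = -5 (M(m) = -5 + 0 = -5)
n(P, s) = 49*P**2 (n(P, s) = (6*P + P)**2 = (7*P)**2 = 49*P**2)
-16273 + n(-180, M(-5)) = -16273 + 49*(-180)**2 = -16273 + 49*32400 = -16273 + 1587600 = 1571327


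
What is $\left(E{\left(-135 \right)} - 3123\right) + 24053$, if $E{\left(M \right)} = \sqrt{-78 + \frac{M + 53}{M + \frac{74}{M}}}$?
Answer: $20930 + \frac{2 i \sqrt{6478998837}}{18299} \approx 20930.0 + 8.7974 i$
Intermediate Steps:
$E{\left(M \right)} = \sqrt{-78 + \frac{53 + M}{M + \frac{74}{M}}}$
$\left(E{\left(-135 \right)} - 3123\right) + 24053 = \left(\sqrt{\frac{-5772 - 77 \left(-135\right)^{2} + 53 \left(-135\right)}{74 + \left(-135\right)^{2}}} - 3123\right) + 24053 = \left(\sqrt{\frac{-5772 - 1403325 - 7155}{74 + 18225}} - 3123\right) + 24053 = \left(\sqrt{\frac{-5772 - 1403325 - 7155}{18299}} - 3123\right) + 24053 = \left(\sqrt{\frac{1}{18299} \left(-1416252\right)} - 3123\right) + 24053 = \left(\sqrt{- \frac{1416252}{18299}} - 3123\right) + 24053 = \left(\frac{2 i \sqrt{6478998837}}{18299} - 3123\right) + 24053 = \left(-3123 + \frac{2 i \sqrt{6478998837}}{18299}\right) + 24053 = 20930 + \frac{2 i \sqrt{6478998837}}{18299}$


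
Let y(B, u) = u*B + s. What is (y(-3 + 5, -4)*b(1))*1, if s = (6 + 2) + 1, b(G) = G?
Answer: 1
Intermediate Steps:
s = 9 (s = 8 + 1 = 9)
y(B, u) = 9 + B*u (y(B, u) = u*B + 9 = B*u + 9 = 9 + B*u)
(y(-3 + 5, -4)*b(1))*1 = ((9 + (-3 + 5)*(-4))*1)*1 = ((9 + 2*(-4))*1)*1 = ((9 - 8)*1)*1 = (1*1)*1 = 1*1 = 1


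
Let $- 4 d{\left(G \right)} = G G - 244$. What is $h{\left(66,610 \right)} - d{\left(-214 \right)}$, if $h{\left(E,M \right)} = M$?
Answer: $11998$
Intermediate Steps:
$d{\left(G \right)} = 61 - \frac{G^{2}}{4}$ ($d{\left(G \right)} = - \frac{G G - 244}{4} = - \frac{G^{2} - 244}{4} = - \frac{-244 + G^{2}}{4} = 61 - \frac{G^{2}}{4}$)
$h{\left(66,610 \right)} - d{\left(-214 \right)} = 610 - \left(61 - \frac{\left(-214\right)^{2}}{4}\right) = 610 - \left(61 - 11449\right) = 610 - -11388 = 610 + 11388 = 11998$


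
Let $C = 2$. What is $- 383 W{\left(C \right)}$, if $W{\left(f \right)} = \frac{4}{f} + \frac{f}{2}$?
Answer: $-1149$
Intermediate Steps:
$W{\left(f \right)} = \frac{f}{2} + \frac{4}{f}$ ($W{\left(f \right)} = \frac{4}{f} + f \frac{1}{2} = \frac{4}{f} + \frac{f}{2} = \frac{f}{2} + \frac{4}{f}$)
$- 383 W{\left(C \right)} = - 383 \left(\frac{1}{2} \cdot 2 + \frac{4}{2}\right) = - 383 \left(1 + 4 \cdot \frac{1}{2}\right) = - 383 \left(1 + 2\right) = \left(-383\right) 3 = -1149$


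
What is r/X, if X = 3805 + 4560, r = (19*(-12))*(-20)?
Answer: 912/1673 ≈ 0.54513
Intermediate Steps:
r = 4560 (r = -228*(-20) = 4560)
X = 8365
r/X = 4560/8365 = 4560*(1/8365) = 912/1673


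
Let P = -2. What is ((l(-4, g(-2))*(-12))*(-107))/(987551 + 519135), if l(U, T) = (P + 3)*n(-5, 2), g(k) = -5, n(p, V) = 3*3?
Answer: 5778/753343 ≈ 0.0076698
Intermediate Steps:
n(p, V) = 9
l(U, T) = 9 (l(U, T) = (-2 + 3)*9 = 1*9 = 9)
((l(-4, g(-2))*(-12))*(-107))/(987551 + 519135) = ((9*(-12))*(-107))/(987551 + 519135) = -108*(-107)/1506686 = 11556*(1/1506686) = 5778/753343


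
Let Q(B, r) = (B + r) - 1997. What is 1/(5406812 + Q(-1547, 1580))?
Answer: 1/5404848 ≈ 1.8502e-7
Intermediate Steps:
Q(B, r) = -1997 + B + r
1/(5406812 + Q(-1547, 1580)) = 1/(5406812 + (-1997 - 1547 + 1580)) = 1/(5406812 - 1964) = 1/5404848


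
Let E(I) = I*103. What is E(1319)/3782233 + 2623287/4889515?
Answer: 10586157499226/18493284986995 ≈ 0.57243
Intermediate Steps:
E(I) = 103*I
E(1319)/3782233 + 2623287/4889515 = (103*1319)/3782233 + 2623287/4889515 = 135857*(1/3782233) + 2623287*(1/4889515) = 135857/3782233 + 2623287/4889515 = 10586157499226/18493284986995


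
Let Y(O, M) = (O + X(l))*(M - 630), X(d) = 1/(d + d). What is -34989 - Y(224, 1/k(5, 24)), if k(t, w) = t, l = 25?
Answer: 26524699/250 ≈ 1.0610e+5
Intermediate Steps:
X(d) = 1/(2*d)
Y(O, M) = (-630 + M)*(1/50 + O) (Y(O, M) = (O + (1/2)/25)*(M - 630) = (O + (1/2)*(1/25))*(-630 + M) = (O + 1/50)*(-630 + M) = (1/50 + O)*(-630 + M) = (-630 + M)*(1/50 + O))
-34989 - Y(224, 1/k(5, 24)) = -34989 - (-63/5 - 630*224 + (1/50)/5 + 224/5) = -34989 - (-63/5 - 141120 + (1/50)*(1/5) + (1/5)*224) = -34989 - (-63/5 - 141120 + 1/250 + 224/5) = -34989 - 1*(-35271949/250) = -34989 + 35271949/250 = 26524699/250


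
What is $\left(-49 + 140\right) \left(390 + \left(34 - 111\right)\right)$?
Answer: $28483$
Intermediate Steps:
$\left(-49 + 140\right) \left(390 + \left(34 - 111\right)\right) = 91 \left(390 - 77\right) = 91 \cdot 313 = 28483$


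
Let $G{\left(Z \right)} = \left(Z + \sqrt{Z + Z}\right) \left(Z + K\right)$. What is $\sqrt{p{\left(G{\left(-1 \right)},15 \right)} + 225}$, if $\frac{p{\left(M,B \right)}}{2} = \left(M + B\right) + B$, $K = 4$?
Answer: $\sqrt{279 + 6 i \sqrt{2}} \approx 16.705 + 0.254 i$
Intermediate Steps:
$G{\left(Z \right)} = \left(4 + Z\right) \left(Z + \sqrt{2} \sqrt{Z}\right)$ ($G{\left(Z \right)} = \left(Z + \sqrt{Z + Z}\right) \left(Z + 4\right) = \left(Z + \sqrt{2 Z}\right) \left(4 + Z\right) = \left(Z + \sqrt{2} \sqrt{Z}\right) \left(4 + Z\right) = \left(4 + Z\right) \left(Z + \sqrt{2} \sqrt{Z}\right)$)
$p{\left(M,B \right)} = 2 M + 4 B$ ($p{\left(M,B \right)} = 2 \left(\left(M + B\right) + B\right) = 2 \left(\left(B + M\right) + B\right) = 2 \left(M + 2 B\right) = 2 M + 4 B$)
$\sqrt{p{\left(G{\left(-1 \right)},15 \right)} + 225} = \sqrt{\left(2 \left(\left(-1\right)^{2} + 4 \left(-1\right) + \sqrt{2} \left(-1\right)^{\frac{3}{2}} + 4 \sqrt{2} \sqrt{-1}\right) + 4 \cdot 15\right) + 225} = \sqrt{\left(2 \left(1 - 4 + \sqrt{2} \left(- i\right) + 4 \sqrt{2} i\right) + 60\right) + 225} = \sqrt{\left(2 \left(1 - 4 - i \sqrt{2} + 4 i \sqrt{2}\right) + 60\right) + 225} = \sqrt{\left(2 \left(-3 + 3 i \sqrt{2}\right) + 60\right) + 225} = \sqrt{\left(\left(-6 + 6 i \sqrt{2}\right) + 60\right) + 225} = \sqrt{\left(54 + 6 i \sqrt{2}\right) + 225} = \sqrt{279 + 6 i \sqrt{2}}$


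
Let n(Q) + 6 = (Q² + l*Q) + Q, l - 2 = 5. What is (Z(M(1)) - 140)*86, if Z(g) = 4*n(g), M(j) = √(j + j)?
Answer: -13416 + 2752*√2 ≈ -9524.1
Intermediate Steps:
l = 7 (l = 2 + 5 = 7)
n(Q) = -6 + Q² + 8*Q (n(Q) = -6 + ((Q² + 7*Q) + Q) = -6 + (Q² + 8*Q) = -6 + Q² + 8*Q)
M(j) = √2*√j (M(j) = √(2*j) = √2*√j)
Z(g) = -24 + 4*g² + 32*g (Z(g) = 4*(-6 + g² + 8*g) = -24 + 4*g² + 32*g)
(Z(M(1)) - 140)*86 = ((-24 + 4*(√2*√1)² + 32*(√2*√1)) - 140)*86 = ((-24 + 4*(√2*1)² + 32*(√2*1)) - 140)*86 = ((-24 + 4*(√2)² + 32*√2) - 140)*86 = ((-24 + 4*2 + 32*√2) - 140)*86 = ((-24 + 8 + 32*√2) - 140)*86 = ((-16 + 32*√2) - 140)*86 = (-156 + 32*√2)*86 = -13416 + 2752*√2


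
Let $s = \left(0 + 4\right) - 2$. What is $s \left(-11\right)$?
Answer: $-22$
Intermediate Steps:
$s = 2$ ($s = 4 - 2 = 2$)
$s \left(-11\right) = 2 \left(-11\right) = -22$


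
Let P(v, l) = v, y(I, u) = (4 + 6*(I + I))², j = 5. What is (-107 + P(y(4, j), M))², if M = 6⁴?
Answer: 6744409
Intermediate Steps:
y(I, u) = (4 + 12*I)² (y(I, u) = (4 + 6*(2*I))² = (4 + 12*I)²)
M = 1296
(-107 + P(y(4, j), M))² = (-107 + 16*(1 + 3*4)²)² = (-107 + 16*(1 + 12)²)² = (-107 + 16*13²)² = (-107 + 16*169)² = (-107 + 2704)² = 2597² = 6744409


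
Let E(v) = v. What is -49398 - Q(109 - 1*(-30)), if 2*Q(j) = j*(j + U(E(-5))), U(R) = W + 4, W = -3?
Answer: -59128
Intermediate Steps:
U(R) = 1 (U(R) = -3 + 4 = 1)
Q(j) = j*(1 + j)/2 (Q(j) = (j*(j + 1))/2 = (j*(1 + j))/2 = j*(1 + j)/2)
-49398 - Q(109 - 1*(-30)) = -49398 - (109 - 1*(-30))*(1 + (109 - 1*(-30)))/2 = -49398 - (109 + 30)*(1 + (109 + 30))/2 = -49398 - 139*(1 + 139)/2 = -49398 - 139*140/2 = -49398 - 1*9730 = -49398 - 9730 = -59128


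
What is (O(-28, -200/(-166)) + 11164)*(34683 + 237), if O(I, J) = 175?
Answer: 395957880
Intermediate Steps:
(O(-28, -200/(-166)) + 11164)*(34683 + 237) = (175 + 11164)*(34683 + 237) = 11339*34920 = 395957880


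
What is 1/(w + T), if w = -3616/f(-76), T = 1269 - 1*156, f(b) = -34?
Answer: 17/20729 ≈ 0.00082011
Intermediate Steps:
T = 1113 (T = 1269 - 156 = 1113)
w = 1808/17 (w = -3616/(-34) = -3616*(-1/34) = 1808/17 ≈ 106.35)
1/(w + T) = 1/(1808/17 + 1113) = 1/(20729/17) = 17/20729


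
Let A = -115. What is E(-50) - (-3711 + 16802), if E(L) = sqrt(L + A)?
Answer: -13091 + I*sqrt(165) ≈ -13091.0 + 12.845*I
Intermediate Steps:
E(L) = sqrt(-115 + L) (E(L) = sqrt(L - 115) = sqrt(-115 + L))
E(-50) - (-3711 + 16802) = sqrt(-115 - 50) - (-3711 + 16802) = sqrt(-165) - 1*13091 = I*sqrt(165) - 13091 = -13091 + I*sqrt(165)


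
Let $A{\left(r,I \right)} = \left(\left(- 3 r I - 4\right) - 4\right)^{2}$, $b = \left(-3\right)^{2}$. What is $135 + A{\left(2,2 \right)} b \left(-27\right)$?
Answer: $-97065$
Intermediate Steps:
$b = 9$
$A{\left(r,I \right)} = \left(-8 - 3 I r\right)^{2}$ ($A{\left(r,I \right)} = \left(\left(- 3 I r - 4\right) - 4\right)^{2} = \left(\left(-4 - 3 I r\right) - 4\right)^{2} = \left(-8 - 3 I r\right)^{2}$)
$135 + A{\left(2,2 \right)} b \left(-27\right) = 135 + \left(8 + 3 \cdot 2 \cdot 2\right)^{2} \cdot 9 \left(-27\right) = 135 + \left(8 + 12\right)^{2} \cdot 9 \left(-27\right) = 135 + 20^{2} \cdot 9 \left(-27\right) = 135 + 400 \cdot 9 \left(-27\right) = 135 + 3600 \left(-27\right) = 135 - 97200 = -97065$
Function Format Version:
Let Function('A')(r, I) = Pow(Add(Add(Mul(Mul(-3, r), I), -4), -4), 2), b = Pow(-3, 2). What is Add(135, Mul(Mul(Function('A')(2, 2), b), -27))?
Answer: -97065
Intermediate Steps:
b = 9
Function('A')(r, I) = Pow(Add(-8, Mul(-3, I, r)), 2) (Function('A')(r, I) = Pow(Add(Add(Mul(-3, I, r), -4), -4), 2) = Pow(Add(Add(-4, Mul(-3, I, r)), -4), 2) = Pow(Add(-8, Mul(-3, I, r)), 2))
Add(135, Mul(Mul(Function('A')(2, 2), b), -27)) = Add(135, Mul(Mul(Pow(Add(8, Mul(3, 2, 2)), 2), 9), -27)) = Add(135, Mul(Mul(Pow(Add(8, 12), 2), 9), -27)) = Add(135, Mul(Mul(Pow(20, 2), 9), -27)) = Add(135, Mul(Mul(400, 9), -27)) = Add(135, Mul(3600, -27)) = Add(135, -97200) = -97065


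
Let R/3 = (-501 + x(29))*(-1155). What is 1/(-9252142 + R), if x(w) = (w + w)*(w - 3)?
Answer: -1/12741397 ≈ -7.8484e-8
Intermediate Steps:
x(w) = 2*w*(-3 + w) (x(w) = (2*w)*(-3 + w) = 2*w*(-3 + w))
R = -3489255 (R = 3*((-501 + 2*29*(-3 + 29))*(-1155)) = 3*((-501 + 2*29*26)*(-1155)) = 3*((-501 + 1508)*(-1155)) = 3*(1007*(-1155)) = 3*(-1163085) = -3489255)
1/(-9252142 + R) = 1/(-9252142 - 3489255) = 1/(-12741397) = -1/12741397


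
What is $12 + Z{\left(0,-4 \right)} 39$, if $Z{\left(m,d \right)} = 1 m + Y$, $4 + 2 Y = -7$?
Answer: $- \frac{405}{2} \approx -202.5$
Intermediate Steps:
$Y = - \frac{11}{2}$ ($Y = -2 + \frac{1}{2} \left(-7\right) = -2 - \frac{7}{2} = - \frac{11}{2} \approx -5.5$)
$Z{\left(m,d \right)} = - \frac{11}{2} + m$ ($Z{\left(m,d \right)} = 1 m - \frac{11}{2} = m - \frac{11}{2} = - \frac{11}{2} + m$)
$12 + Z{\left(0,-4 \right)} 39 = 12 + \left(- \frac{11}{2} + 0\right) 39 = 12 - \frac{429}{2} = - \frac{405}{2}$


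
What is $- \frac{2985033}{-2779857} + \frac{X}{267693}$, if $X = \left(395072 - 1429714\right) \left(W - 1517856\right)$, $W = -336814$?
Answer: $\frac{197567501585787587}{27561046663} \approx 7.1684 \cdot 10^{6}$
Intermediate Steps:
$X = 1918919478140$ ($X = \left(395072 - 1429714\right) \left(-336814 - 1517856\right) = \left(-1034642\right) \left(-1854670\right) = 1918919478140$)
$- \frac{2985033}{-2779857} + \frac{X}{267693} = - \frac{2985033}{-2779857} + \frac{1918919478140}{267693} = \left(-2985033\right) \left(- \frac{1}{2779857}\right) + 1918919478140 \cdot \frac{1}{267693} = \frac{995011}{926619} + \frac{1918919478140}{267693} = \frac{197567501585787587}{27561046663}$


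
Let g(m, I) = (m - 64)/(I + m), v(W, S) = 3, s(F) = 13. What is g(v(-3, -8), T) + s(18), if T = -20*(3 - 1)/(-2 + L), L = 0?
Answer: 238/23 ≈ 10.348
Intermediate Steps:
T = 20 (T = -20*(3 - 1)/(-2 + 0) = -40/(-2) = -40*(-1)/2 = -20*(-1) = 20)
g(m, I) = (-64 + m)/(I + m)
g(v(-3, -8), T) + s(18) = (-64 + 3)/(20 + 3) + 13 = -61/23 + 13 = 238/23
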